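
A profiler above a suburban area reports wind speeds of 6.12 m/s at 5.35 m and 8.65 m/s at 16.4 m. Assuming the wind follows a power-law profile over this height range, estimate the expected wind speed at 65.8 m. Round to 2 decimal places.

13.29 m/s

First find α: α = ln(V₂/V₁)/ln(z₂/z₁) = ln(8.65/6.12)/ln(16.4/5.35) = 0.34600/1.12018 = 0.3089
Extrapolate from 16.4 m to 65.8 m: V₃ = 8.65 × (65.8/16.4)^0.3089 = 8.65 × 1.5359 = 13.2857 m/s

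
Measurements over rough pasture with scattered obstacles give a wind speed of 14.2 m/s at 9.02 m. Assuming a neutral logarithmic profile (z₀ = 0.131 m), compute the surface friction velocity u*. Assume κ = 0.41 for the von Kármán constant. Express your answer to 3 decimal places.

u* ≈ 1.376 m/s

Log law: V(z) = (u*/κ) · ln(z/z₀) ⇒ u* = κ · V / ln(z/z₀)
u* = 0.41 × 14.2 / ln(9.02/0.131) = 0.41 × 14.2 / 4.2320
   = 5.8220 / 4.2320 = 1.3757 m/s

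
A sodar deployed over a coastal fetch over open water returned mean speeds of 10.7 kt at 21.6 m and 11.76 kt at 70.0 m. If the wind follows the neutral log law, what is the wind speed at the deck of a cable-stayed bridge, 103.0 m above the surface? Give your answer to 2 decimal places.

Log law: V ∝ ln(z/z₀). From the pair, with r = V₁/V₂ = 0.90986,
ln z₀ = (ln z₁ − r·ln z₂)/(1 − r) = (3.0727 − 0.90986×4.2485)/0.09014 = -8.7963 → z₀ = 0.0001513 m
V₃ = V₁ · ln(z₃/z₀)/ln(z₁/z₀) = 10.7 × 13.4310/11.8689 = 12.1082 kt

12.11 kt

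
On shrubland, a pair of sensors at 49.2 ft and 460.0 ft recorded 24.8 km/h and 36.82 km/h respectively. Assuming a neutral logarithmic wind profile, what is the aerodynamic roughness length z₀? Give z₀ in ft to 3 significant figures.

z₀ ≈ 0.489 ft

Log law: V(z) ∝ ln(z/z₀). With r = V₁/V₂ = 24.8/36.82 = 0.67355,
r · ln(z₂/z₀) = ln(z₁/z₀) ⇒ ln z₀ = (ln z₁ − r·ln z₂)/(1 − r)
ln z₀ = (3.89589 − 0.67355×6.13123) / 0.32645 = -0.7161
z₀ = exp(-0.7161) = 0.4887 ft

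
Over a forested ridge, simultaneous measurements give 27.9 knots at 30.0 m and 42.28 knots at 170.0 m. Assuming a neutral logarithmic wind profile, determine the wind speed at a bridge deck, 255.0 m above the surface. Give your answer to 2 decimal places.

Log law: V ∝ ln(z/z₀). From the pair, with r = V₁/V₂ = 0.65989,
ln z₀ = (ln z₁ − r·ln z₂)/(1 − r) = (3.4012 − 0.65989×5.1358)/0.34011 = 0.0357 → z₀ = 1.036 m
V₃ = V₁ · ln(z₃/z₀)/ln(z₁/z₀) = 27.9 × 5.5055/3.3655 = 45.6413 knots

45.64 knots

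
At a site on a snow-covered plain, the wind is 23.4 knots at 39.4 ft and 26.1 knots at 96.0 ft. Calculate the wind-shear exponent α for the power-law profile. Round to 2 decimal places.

α ≈ 0.12

Power law: V₂/V₁ = (z₂/z₁)^α ⇒ α = ln(V₂/V₁) / ln(z₂/z₁)
α = ln(26.1/23.4) / ln(96.0/39.4) = ln(1.1154) / ln(2.4365)
  = 0.10920 / 0.89058 = 0.12262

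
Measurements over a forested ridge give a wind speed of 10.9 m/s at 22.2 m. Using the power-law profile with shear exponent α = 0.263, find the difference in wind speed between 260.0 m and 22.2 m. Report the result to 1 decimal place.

Power law: V₂ = V₁ · (z₂/z₁)^α = 10.9 × (11.7117)^0.263 = 20.8197 m/s
ΔV = 20.8197 − 10.9 = 9.9197 m/s

9.9 m/s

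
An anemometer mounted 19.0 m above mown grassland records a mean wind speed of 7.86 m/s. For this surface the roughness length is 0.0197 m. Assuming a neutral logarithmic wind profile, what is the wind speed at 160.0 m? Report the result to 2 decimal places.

10.30 m/s

Log law: V(z) ∝ ln(z/z₀), so V₂/V₁ = ln(z₂/z₀) / ln(z₁/z₀).
ln(160.0/0.0197) = 9.0023, ln(19.0/0.0197) = 6.8716
V₂ = 7.86 × 9.0023/6.8716 = 7.86 × 1.3101 = 10.2972 m/s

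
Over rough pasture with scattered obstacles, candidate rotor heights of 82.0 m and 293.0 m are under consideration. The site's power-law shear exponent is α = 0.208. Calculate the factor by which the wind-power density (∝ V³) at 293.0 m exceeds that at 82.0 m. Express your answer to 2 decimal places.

2.21

Speed ratio: V_B/V_A = (z_B/z_A)^α = (293.0/82.0)^0.208 = (3.5732)^0.208 = 1.30327
Power-density ratio: P_B/P_A = (V_B/V_A)³ = (1.30327)³ = 2.21363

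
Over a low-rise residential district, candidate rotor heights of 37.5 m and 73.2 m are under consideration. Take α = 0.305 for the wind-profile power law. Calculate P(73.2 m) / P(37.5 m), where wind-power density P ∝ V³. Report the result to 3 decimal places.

Speed ratio: V_B/V_A = (z_B/z_A)^α = (73.2/37.5)^0.305 = (1.9520)^0.305 = 1.22630
Power-density ratio: P_B/P_A = (V_B/V_A)³ = (1.22630)³ = 1.84412

1.844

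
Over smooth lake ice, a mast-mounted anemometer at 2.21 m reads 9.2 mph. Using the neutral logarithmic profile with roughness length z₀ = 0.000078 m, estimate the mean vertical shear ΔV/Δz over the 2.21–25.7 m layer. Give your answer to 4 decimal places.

0.0937 mph/m

Log law: V₂ = V₁ · ln(z₂/z₀)/ln(z₁/z₀) = 9.2 × 12.7053/10.2518 = 11.4018 mph
ΔV/Δz = (11.4018 − 9.2)/(25.7 − 2.21) = 2.2018/23.4900 = 0.09373 mph/m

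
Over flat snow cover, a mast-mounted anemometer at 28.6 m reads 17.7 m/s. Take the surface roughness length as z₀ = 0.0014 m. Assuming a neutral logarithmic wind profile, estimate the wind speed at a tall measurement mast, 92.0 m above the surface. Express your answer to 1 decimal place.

19.8 m/s

Log law: V(z) ∝ ln(z/z₀), so V₂/V₁ = ln(z₂/z₀) / ln(z₁/z₀).
ln(92.0/0.0014) = 11.0931, ln(28.6/0.0014) = 9.9247
V₂ = 17.7 × 11.0931/9.9247 = 17.7 × 1.1177 = 19.7837 m/s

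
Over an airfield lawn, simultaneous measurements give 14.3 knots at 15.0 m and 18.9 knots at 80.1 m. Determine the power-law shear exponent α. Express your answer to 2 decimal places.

Power law: V₂/V₁ = (z₂/z₁)^α ⇒ α = ln(V₂/V₁) / ln(z₂/z₁)
α = ln(18.9/14.3) / ln(80.1/15.0) = ln(1.3217) / ln(5.3400)
  = 0.27890 / 1.67523 = 0.16649

α ≈ 0.17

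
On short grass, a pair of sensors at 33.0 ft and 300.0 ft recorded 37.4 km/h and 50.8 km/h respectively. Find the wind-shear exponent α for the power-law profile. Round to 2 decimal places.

α ≈ 0.14

Power law: V₂/V₁ = (z₂/z₁)^α ⇒ α = ln(V₂/V₁) / ln(z₂/z₁)
α = ln(50.8/37.4) / ln(300.0/33.0) = ln(1.3583) / ln(9.0909)
  = 0.30623 / 2.20727 = 0.13873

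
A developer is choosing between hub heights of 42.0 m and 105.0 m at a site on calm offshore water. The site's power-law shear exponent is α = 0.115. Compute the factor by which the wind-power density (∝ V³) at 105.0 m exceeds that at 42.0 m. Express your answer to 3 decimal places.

Speed ratio: V_B/V_A = (z_B/z_A)^α = (105.0/42.0)^0.115 = (2.5000)^0.115 = 1.11113
Power-density ratio: P_B/P_A = (V_B/V_A)³ = (1.11113)³ = 1.37180

1.372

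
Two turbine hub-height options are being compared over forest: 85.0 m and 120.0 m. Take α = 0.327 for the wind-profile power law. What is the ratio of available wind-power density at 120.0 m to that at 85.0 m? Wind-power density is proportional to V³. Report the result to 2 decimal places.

1.40

Speed ratio: V_B/V_A = (z_B/z_A)^α = (120.0/85.0)^0.327 = (1.4118)^0.327 = 1.11937
Power-density ratio: P_B/P_A = (V_B/V_A)³ = (1.11937)³ = 1.40255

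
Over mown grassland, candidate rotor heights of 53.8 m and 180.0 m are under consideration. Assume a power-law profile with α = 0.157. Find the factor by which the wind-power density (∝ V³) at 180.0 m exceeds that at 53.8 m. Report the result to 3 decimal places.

Speed ratio: V_B/V_A = (z_B/z_A)^α = (180.0/53.8)^0.157 = (3.3457)^0.157 = 1.20877
Power-density ratio: P_B/P_A = (V_B/V_A)³ = (1.20877)³ = 1.76618

1.766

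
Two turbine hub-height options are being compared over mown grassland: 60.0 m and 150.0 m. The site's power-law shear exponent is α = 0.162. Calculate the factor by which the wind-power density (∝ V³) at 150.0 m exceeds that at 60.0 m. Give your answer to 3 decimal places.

1.561

Speed ratio: V_B/V_A = (z_B/z_A)^α = (150.0/60.0)^0.162 = (2.5000)^0.162 = 1.16002
Power-density ratio: P_B/P_A = (V_B/V_A)³ = (1.16002)³ = 1.56099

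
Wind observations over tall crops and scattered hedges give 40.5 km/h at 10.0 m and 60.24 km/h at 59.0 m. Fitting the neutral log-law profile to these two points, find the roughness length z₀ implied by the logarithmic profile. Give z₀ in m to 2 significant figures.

Log law: V(z) ∝ ln(z/z₀). With r = V₁/V₂ = 40.5/60.24 = 0.67231,
r · ln(z₂/z₀) = ln(z₁/z₀) ⇒ ln z₀ = (ln z₁ − r·ln z₂)/(1 − r)
ln z₀ = (2.30259 − 0.67231×4.07754) / 0.32769 = -1.3390
z₀ = exp(-1.3390) = 0.2621 m

z₀ ≈ 0.26 m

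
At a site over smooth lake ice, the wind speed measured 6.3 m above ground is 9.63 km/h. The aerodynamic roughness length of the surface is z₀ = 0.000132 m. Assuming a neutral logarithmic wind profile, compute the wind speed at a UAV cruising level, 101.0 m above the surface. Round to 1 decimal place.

12.1 km/h

Log law: V(z) ∝ ln(z/z₀), so V₂/V₁ = ln(z₂/z₀) / ln(z₁/z₀).
ln(101.0/0.000132) = 13.5478, ln(6.3/0.000132) = 10.7733
V₂ = 9.63 × 13.5478/10.7733 = 9.63 × 1.2575 = 12.1101 km/h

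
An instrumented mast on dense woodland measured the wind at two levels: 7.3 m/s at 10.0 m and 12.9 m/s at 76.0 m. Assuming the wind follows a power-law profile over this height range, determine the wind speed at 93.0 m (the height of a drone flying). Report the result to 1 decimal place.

13.7 m/s

First find α: α = ln(V₂/V₁)/ln(z₂/z₁) = ln(12.9/7.3)/ln(76.0/10.0) = 0.56935/2.02815 = 0.2807
Extrapolate from 76.0 m to 93.0 m: V₃ = 12.9 × (93.0/76.0)^0.2807 = 12.9 × 1.0583 = 13.6521 m/s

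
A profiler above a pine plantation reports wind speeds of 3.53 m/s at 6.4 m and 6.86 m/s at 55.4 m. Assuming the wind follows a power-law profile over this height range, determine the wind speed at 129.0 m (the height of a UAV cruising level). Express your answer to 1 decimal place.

8.9 m/s

First find α: α = ln(V₂/V₁)/ln(z₂/z₁) = ln(6.86/3.53)/ln(55.4/6.4) = 0.66441/2.15828 = 0.3078
Extrapolate from 55.4 m to 129.0 m: V₃ = 6.86 × (129.0/55.4)^0.3078 = 6.86 × 1.2972 = 8.8987 m/s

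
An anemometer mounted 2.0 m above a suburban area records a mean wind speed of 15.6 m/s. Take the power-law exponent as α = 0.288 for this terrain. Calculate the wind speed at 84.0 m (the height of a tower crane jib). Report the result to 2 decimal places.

Power-law profile: V₂ = V₁ · (z₂/z₁)^α
V₂ = 15.6 × (84.0/2.0)^0.288 = 15.6 × (42.0000)^0.288
    = 15.6 × 2.9342 = 45.7742 m/s

45.77 m/s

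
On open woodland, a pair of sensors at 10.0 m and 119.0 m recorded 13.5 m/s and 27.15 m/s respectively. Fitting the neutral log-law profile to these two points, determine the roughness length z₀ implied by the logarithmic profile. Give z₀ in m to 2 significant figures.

z₀ ≈ 0.86 m

Log law: V(z) ∝ ln(z/z₀). With r = V₁/V₂ = 13.5/27.15 = 0.49724,
r · ln(z₂/z₀) = ln(z₁/z₀) ⇒ ln z₀ = (ln z₁ − r·ln z₂)/(1 − r)
ln z₀ = (2.30259 − 0.49724×4.77912) / 0.50276 = -0.1467
z₀ = exp(-0.1467) = 0.8635 m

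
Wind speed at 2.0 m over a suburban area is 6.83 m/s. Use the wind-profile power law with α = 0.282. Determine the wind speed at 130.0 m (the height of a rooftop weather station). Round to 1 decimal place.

Power-law profile: V₂ = V₁ · (z₂/z₁)^α
V₂ = 6.83 × (130.0/2.0)^0.282 = 6.83 × (65.0000)^0.282
    = 6.83 × 3.2452 = 22.1647 m/s

22.2 m/s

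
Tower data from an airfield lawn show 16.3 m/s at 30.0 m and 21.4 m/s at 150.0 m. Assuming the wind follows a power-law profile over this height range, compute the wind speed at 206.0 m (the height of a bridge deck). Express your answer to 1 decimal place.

22.6 m/s

First find α: α = ln(V₂/V₁)/ln(z₂/z₁) = ln(21.4/16.3)/ln(150.0/30.0) = 0.27223/1.60944 = 0.1691
Extrapolate from 150.0 m to 206.0 m: V₃ = 21.4 × (206.0/150.0)^0.1691 = 21.4 × 1.0551 = 22.5797 m/s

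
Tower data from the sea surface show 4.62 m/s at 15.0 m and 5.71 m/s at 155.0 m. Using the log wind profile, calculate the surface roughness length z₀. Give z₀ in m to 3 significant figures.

Log law: V(z) ∝ ln(z/z₀). With r = V₁/V₂ = 4.62/5.71 = 0.80911,
r · ln(z₂/z₀) = ln(z₁/z₀) ⇒ ln z₀ = (ln z₁ − r·ln z₂)/(1 − r)
ln z₀ = (2.70805 − 0.80911×5.04343) / 0.19089 = -7.1905
z₀ = exp(-7.1905) = 0.0007537 m

z₀ ≈ 0.000754 m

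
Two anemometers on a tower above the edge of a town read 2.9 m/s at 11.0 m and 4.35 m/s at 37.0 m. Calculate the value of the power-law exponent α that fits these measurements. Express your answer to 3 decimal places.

Power law: V₂/V₁ = (z₂/z₁)^α ⇒ α = ln(V₂/V₁) / ln(z₂/z₁)
α = ln(4.35/2.9) / ln(37.0/11.0) = ln(1.5000) / ln(3.3636)
  = 0.40547 / 1.21302 = 0.33426

α ≈ 0.334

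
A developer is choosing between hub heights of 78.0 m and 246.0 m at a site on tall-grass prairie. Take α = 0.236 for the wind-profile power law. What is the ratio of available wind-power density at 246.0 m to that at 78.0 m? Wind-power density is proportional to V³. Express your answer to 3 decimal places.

Speed ratio: V_B/V_A = (z_B/z_A)^α = (246.0/78.0)^0.236 = (3.1538)^0.236 = 1.31137
Power-density ratio: P_B/P_A = (V_B/V_A)³ = (1.31137)³ = 2.25517

2.255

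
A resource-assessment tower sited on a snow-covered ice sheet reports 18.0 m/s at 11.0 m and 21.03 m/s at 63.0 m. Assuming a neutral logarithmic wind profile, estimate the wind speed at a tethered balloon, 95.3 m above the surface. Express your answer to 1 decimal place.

Log law: V ∝ ln(z/z₀). From the pair, with r = V₁/V₂ = 0.85592,
ln z₀ = (ln z₁ − r·ln z₂)/(1 − r) = (2.3979 − 0.85592×4.1431)/0.14408 = -7.9699 → z₀ = 0.0003457 m
V₃ = V₁ · ln(z₃/z₀)/ln(z₁/z₀) = 18.0 × 12.5269/10.3678 = 21.7486 m/s

21.7 m/s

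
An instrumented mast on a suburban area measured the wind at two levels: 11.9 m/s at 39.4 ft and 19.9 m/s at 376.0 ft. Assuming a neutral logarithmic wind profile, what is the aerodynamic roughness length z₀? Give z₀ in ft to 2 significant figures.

Log law: V(z) ∝ ln(z/z₀). With r = V₁/V₂ = 11.9/19.9 = 0.59799,
r · ln(z₂/z₀) = ln(z₁/z₀) ⇒ ln z₀ = (ln z₁ − r·ln z₂)/(1 − r)
ln z₀ = (3.67377 − 0.59799×5.92959) / 0.40201 = 0.3182
z₀ = exp(0.3182) = 1.375 ft

z₀ ≈ 1.4 ft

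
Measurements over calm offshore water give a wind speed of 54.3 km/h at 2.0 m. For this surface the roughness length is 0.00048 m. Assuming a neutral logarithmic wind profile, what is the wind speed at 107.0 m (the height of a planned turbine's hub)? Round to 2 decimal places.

Log law: V(z) ∝ ln(z/z₀), so V₂/V₁ = ln(z₂/z₀) / ln(z₁/z₀).
ln(107.0/0.00048) = 12.3146, ln(2.0/0.00048) = 8.3349
V₂ = 54.3 × 12.3146/8.3349 = 54.3 × 1.4775 = 80.2268 km/h

80.23 km/h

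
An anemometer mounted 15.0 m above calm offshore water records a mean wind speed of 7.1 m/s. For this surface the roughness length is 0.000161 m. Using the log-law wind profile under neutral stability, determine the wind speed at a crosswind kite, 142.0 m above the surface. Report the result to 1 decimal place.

8.5 m/s

Log law: V(z) ∝ ln(z/z₀), so V₂/V₁ = ln(z₂/z₀) / ln(z₁/z₀).
ln(142.0/0.000161) = 13.6899, ln(15.0/0.000161) = 11.4422
V₂ = 7.1 × 13.6899/11.4422 = 7.1 × 1.1964 = 8.4948 m/s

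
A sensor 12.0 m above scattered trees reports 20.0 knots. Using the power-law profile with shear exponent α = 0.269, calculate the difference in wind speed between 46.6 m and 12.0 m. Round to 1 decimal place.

Power law: V₂ = V₁ · (z₂/z₁)^α = 20.0 × (3.8833)^0.269 = 28.8089 knots
ΔV = 28.8089 − 20.0 = 8.8089 knots

8.8 knots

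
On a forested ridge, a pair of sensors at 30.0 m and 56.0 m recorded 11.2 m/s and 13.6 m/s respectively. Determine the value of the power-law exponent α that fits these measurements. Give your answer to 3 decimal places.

Power law: V₂/V₁ = (z₂/z₁)^α ⇒ α = ln(V₂/V₁) / ln(z₂/z₁)
α = ln(13.6/11.2) / ln(56.0/30.0) = ln(1.2143) / ln(1.8667)
  = 0.19416 / 0.62415 = 0.31107

α ≈ 0.311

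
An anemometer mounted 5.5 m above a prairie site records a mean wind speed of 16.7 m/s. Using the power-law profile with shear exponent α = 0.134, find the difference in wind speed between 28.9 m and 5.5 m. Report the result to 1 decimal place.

Power law: V₂ = V₁ · (z₂/z₁)^α = 16.7 × (5.2545)^0.134 = 20.8578 m/s
ΔV = 20.8578 − 16.7 = 4.1578 m/s

4.2 m/s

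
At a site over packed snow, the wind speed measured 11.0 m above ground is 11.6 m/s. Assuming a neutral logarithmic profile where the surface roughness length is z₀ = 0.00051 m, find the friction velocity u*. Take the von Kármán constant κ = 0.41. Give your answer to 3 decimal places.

u* ≈ 0.477 m/s

Log law: V(z) = (u*/κ) · ln(z/z₀) ⇒ u* = κ · V / ln(z/z₀)
u* = 0.41 × 11.6 / ln(11.0/0.00051) = 0.41 × 11.6 / 9.9790
   = 4.7560 / 9.9790 = 0.4766 m/s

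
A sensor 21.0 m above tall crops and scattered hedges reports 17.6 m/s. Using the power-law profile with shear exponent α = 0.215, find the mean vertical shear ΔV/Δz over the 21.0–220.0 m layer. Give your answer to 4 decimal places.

0.0581 m/s/m

Power law: V₂ = V₁ · (z₂/z₁)^α = 17.6 × (10.4762)^0.215 = 29.1646 m/s
ΔV/Δz = (29.1646 − 17.6)/(220.0 − 21.0) = 11.5646/199.0000 = 0.05811 m/s/m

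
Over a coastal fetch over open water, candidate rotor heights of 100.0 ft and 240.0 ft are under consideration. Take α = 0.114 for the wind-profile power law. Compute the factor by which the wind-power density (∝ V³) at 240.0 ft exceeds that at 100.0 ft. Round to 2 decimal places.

Speed ratio: V_B/V_A = (z_B/z_A)^α = (240.0/100.0)^0.114 = (2.4000)^0.114 = 1.10495
Power-density ratio: P_B/P_A = (V_B/V_A)³ = (1.10495)³ = 1.34906

1.35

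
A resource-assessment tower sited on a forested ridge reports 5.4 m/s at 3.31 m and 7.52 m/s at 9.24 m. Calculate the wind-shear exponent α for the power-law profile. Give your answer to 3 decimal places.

α ≈ 0.323

Power law: V₂/V₁ = (z₂/z₁)^α ⇒ α = ln(V₂/V₁) / ln(z₂/z₁)
α = ln(7.52/5.4) / ln(9.24/3.31) = ln(1.3926) / ln(2.7915)
  = 0.33117 / 1.02659 = 0.32259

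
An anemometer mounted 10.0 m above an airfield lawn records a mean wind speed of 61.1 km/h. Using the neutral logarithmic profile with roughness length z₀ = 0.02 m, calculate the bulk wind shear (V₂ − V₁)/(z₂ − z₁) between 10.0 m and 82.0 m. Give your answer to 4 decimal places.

Log law: V₂ = V₁ · ln(z₂/z₀)/ln(z₁/z₀) = 61.1 × 8.3187/6.2146 = 81.7872 km/h
ΔV/Δz = (81.7872 − 61.1)/(82.0 − 10.0) = 20.6872/72.0000 = 0.28732 km/h/m

0.2873 km/h/m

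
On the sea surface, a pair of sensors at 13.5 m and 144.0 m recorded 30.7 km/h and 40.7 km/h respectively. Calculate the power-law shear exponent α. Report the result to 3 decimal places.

α ≈ 0.119

Power law: V₂/V₁ = (z₂/z₁)^α ⇒ α = ln(V₂/V₁) / ln(z₂/z₁)
α = ln(40.7/30.7) / ln(144.0/13.5) = ln(1.3257) / ln(10.6667)
  = 0.28197 / 2.36712 = 0.11912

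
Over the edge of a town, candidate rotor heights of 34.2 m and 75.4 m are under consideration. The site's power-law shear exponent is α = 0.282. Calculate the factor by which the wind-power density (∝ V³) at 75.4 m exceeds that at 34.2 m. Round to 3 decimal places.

1.952

Speed ratio: V_B/V_A = (z_B/z_A)^α = (75.4/34.2)^0.282 = (2.2047)^0.282 = 1.24975
Power-density ratio: P_B/P_A = (V_B/V_A)³ = (1.24975)³ = 1.95196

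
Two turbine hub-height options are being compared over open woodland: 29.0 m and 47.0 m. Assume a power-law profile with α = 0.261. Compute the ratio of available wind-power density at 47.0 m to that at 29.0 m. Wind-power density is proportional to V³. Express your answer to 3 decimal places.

1.459

Speed ratio: V_B/V_A = (z_B/z_A)^α = (47.0/29.0)^0.261 = (1.6207)^0.261 = 1.13431
Power-density ratio: P_B/P_A = (V_B/V_A)³ = (1.13431)³ = 1.45947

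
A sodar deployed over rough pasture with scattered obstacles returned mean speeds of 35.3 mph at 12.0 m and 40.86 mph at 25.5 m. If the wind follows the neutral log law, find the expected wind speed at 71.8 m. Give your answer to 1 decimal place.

Log law: V ∝ ln(z/z₀). From the pair, with r = V₁/V₂ = 0.86393,
ln z₀ = (ln z₁ − r·ln z₂)/(1 − r) = (2.4849 − 0.86393×3.2387)/0.13607 = -2.3007 → z₀ = 0.1002 m
V₃ = V₁ · ln(z₃/z₀)/ln(z₁/z₀) = 35.3 × 6.5746/4.7856 = 48.4959 mph

48.5 mph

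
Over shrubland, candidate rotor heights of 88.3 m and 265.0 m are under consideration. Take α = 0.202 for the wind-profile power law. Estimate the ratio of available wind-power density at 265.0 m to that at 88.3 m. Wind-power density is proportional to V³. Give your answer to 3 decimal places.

1.946

Speed ratio: V_B/V_A = (z_B/z_A)^α = (265.0/88.3)^0.202 = (3.0011)^0.202 = 1.24857
Power-density ratio: P_B/P_A = (V_B/V_A)³ = (1.24857)³ = 1.94641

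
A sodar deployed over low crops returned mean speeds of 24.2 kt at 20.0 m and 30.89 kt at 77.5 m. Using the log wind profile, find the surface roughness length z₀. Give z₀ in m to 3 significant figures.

Log law: V(z) ∝ ln(z/z₀). With r = V₁/V₂ = 24.2/30.89 = 0.78343,
r · ln(z₂/z₀) = ln(z₁/z₀) ⇒ ln z₀ = (ln z₁ − r·ln z₂)/(1 − r)
ln z₀ = (2.99573 − 0.78343×4.35028) / 0.21657 = -1.9041
z₀ = exp(-1.9041) = 0.1490 m

z₀ ≈ 0.149 m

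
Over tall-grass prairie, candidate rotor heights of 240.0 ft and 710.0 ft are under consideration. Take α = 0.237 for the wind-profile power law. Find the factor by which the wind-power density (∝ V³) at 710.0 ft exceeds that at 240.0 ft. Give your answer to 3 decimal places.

2.162

Speed ratio: V_B/V_A = (z_B/z_A)^α = (710.0/240.0)^0.237 = (2.9583)^0.237 = 1.29312
Power-density ratio: P_B/P_A = (V_B/V_A)³ = (1.29312)³ = 2.16229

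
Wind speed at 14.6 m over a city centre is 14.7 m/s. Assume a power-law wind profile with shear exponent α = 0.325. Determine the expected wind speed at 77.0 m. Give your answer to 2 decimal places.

Power-law profile: V₂ = V₁ · (z₂/z₁)^α
V₂ = 14.7 × (77.0/14.6)^0.325 = 14.7 × (5.2740)^0.325
    = 14.7 × 1.7167 = 25.2355 m/s

25.24 m/s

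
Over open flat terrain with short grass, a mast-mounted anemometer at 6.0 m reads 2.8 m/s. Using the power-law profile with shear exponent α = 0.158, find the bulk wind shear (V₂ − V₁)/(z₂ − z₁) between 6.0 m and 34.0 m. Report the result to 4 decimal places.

0.0315 m/s/m

Power law: V₂ = V₁ · (z₂/z₁)^α = 2.8 × (5.6667)^0.158 = 3.6828 m/s
ΔV/Δz = (3.6828 − 2.8)/(34.0 − 6.0) = 0.8828/28.0000 = 0.03153 m/s/m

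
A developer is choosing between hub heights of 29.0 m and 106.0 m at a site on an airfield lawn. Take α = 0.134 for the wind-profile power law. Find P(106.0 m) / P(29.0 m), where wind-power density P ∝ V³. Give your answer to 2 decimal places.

1.68

Speed ratio: V_B/V_A = (z_B/z_A)^α = (106.0/29.0)^0.134 = (3.6552)^0.134 = 1.18968
Power-density ratio: P_B/P_A = (V_B/V_A)³ = (1.18968)³ = 1.68379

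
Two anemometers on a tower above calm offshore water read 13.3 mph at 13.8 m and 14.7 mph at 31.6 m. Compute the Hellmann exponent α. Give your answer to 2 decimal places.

α ≈ 0.12

Power law: V₂/V₁ = (z₂/z₁)^α ⇒ α = ln(V₂/V₁) / ln(z₂/z₁)
α = ln(14.7/13.3) / ln(31.6/13.8) = ln(1.1053) / ln(2.2899)
  = 0.10008 / 0.82849 = 0.12080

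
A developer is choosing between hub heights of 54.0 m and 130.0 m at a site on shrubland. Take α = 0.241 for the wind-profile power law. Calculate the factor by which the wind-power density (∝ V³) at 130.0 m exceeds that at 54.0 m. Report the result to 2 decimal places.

Speed ratio: V_B/V_A = (z_B/z_A)^α = (130.0/54.0)^0.241 = (2.4074)^0.241 = 1.23581
Power-density ratio: P_B/P_A = (V_B/V_A)³ = (1.23581)³ = 1.88738

1.89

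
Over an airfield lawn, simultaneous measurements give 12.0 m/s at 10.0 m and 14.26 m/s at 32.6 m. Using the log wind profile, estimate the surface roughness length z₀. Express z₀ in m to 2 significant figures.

z₀ ≈ 0.019 m

Log law: V(z) ∝ ln(z/z₀). With r = V₁/V₂ = 12.0/14.26 = 0.84151,
r · ln(z₂/z₀) = ln(z₁/z₀) ⇒ ln z₀ = (ln z₁ − r·ln z₂)/(1 − r)
ln z₀ = (2.30259 − 0.84151×3.48431) / 0.15849 = -3.9721
z₀ = exp(-3.9721) = 0.01883 m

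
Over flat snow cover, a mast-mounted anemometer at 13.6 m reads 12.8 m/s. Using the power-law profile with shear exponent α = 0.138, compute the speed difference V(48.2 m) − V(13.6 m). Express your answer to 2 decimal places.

Power law: V₂ = V₁ · (z₂/z₁)^α = 12.8 × (3.5441)^0.138 = 15.2420 m/s
ΔV = 15.2420 − 12.8 = 2.4420 m/s

2.44 m/s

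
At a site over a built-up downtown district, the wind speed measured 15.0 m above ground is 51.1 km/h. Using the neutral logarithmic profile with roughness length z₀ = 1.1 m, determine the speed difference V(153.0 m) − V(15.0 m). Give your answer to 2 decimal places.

Log law: V₂ = V₁ · ln(z₂/z₀)/ln(z₁/z₀) = 51.1 × 4.9351/2.6127 = 96.5213 km/h
ΔV = 96.5213 − 51.1 = 45.4213 km/h

45.42 km/h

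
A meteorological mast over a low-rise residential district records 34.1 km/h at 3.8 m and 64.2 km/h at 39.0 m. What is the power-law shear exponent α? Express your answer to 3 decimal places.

Power law: V₂/V₁ = (z₂/z₁)^α ⇒ α = ln(V₂/V₁) / ln(z₂/z₁)
α = ln(64.2/34.1) / ln(39.0/3.8) = ln(1.8827) / ln(10.2632)
  = 0.63271 / 2.32856 = 0.27172

α ≈ 0.272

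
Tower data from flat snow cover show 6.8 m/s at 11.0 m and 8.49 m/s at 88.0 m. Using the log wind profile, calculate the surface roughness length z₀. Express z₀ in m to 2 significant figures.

Log law: V(z) ∝ ln(z/z₀). With r = V₁/V₂ = 6.8/8.49 = 0.80094,
r · ln(z₂/z₀) = ln(z₁/z₀) ⇒ ln z₀ = (ln z₁ − r·ln z₂)/(1 − r)
ln z₀ = (2.39790 − 0.80094×4.47734) / 0.19906 = -5.9691
z₀ = exp(-5.9691) = 0.002557 m

z₀ ≈ 0.0026 m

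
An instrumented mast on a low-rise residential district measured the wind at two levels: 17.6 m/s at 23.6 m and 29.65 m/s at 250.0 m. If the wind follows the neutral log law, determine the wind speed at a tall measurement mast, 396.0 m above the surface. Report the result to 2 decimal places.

Log law: V ∝ ln(z/z₀). From the pair, with r = V₁/V₂ = 0.59359,
ln z₀ = (ln z₁ − r·ln z₂)/(1 − r) = (3.1612 − 0.59359×5.5215)/0.40641 = -0.2860 → z₀ = 0.7512 m
V₃ = V₁ · ln(z₃/z₀)/ln(z₁/z₀) = 17.6 × 6.2675/3.4473 = 31.9983 m/s

32.00 m/s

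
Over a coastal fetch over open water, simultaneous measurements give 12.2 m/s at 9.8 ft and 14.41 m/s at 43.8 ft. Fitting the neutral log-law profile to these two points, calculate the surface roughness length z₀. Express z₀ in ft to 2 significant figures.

Log law: V(z) ∝ ln(z/z₀). With r = V₁/V₂ = 12.2/14.41 = 0.84663,
r · ln(z₂/z₀) = ln(z₁/z₀) ⇒ ln z₀ = (ln z₁ − r·ln z₂)/(1 − r)
ln z₀ = (2.28238 − 0.84663×3.77963) / 0.15337 = -5.9830
z₀ = exp(-5.9830) = 0.002521 ft

z₀ ≈ 0.0025 ft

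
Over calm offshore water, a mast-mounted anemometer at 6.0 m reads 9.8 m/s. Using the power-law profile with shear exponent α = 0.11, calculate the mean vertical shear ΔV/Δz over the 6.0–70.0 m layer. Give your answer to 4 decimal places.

Power law: V₂ = V₁ · (z₂/z₁)^α = 9.8 × (11.6667)^0.11 = 12.8407 m/s
ΔV/Δz = (12.8407 − 9.8)/(70.0 − 6.0) = 3.0407/64.0000 = 0.04751 m/s/m

0.0475 m/s/m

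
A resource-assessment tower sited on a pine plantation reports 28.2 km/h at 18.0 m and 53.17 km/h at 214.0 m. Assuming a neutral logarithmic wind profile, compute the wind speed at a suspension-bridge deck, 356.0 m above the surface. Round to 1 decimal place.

58.3 km/h

Log law: V ∝ ln(z/z₀). From the pair, with r = V₁/V₂ = 0.53037,
ln z₀ = (ln z₁ − r·ln z₂)/(1 − r) = (2.8904 − 0.53037×5.3660)/0.46963 = 0.0945 → z₀ = 1.099 m
V₃ = V₁ · ln(z₃/z₀)/ln(z₁/z₀) = 28.2 × 5.7804/2.7958 = 58.3035 km/h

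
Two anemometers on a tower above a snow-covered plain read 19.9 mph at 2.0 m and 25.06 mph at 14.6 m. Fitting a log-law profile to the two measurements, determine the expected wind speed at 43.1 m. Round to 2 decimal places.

27.87 mph

Log law: V ∝ ln(z/z₀). From the pair, with r = V₁/V₂ = 0.79409,
ln z₀ = (ln z₁ − r·ln z₂)/(1 − r) = (0.6931 − 0.79409×2.6810)/0.20591 = -6.9733 → z₀ = 0.0009366 m
V₃ = V₁ · ln(z₃/z₀)/ln(z₁/z₀) = 19.9 × 10.7368/7.6664 = 27.8699 mph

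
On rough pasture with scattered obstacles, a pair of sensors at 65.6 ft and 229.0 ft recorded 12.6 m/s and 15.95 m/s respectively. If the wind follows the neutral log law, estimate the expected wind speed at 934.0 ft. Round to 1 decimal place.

Log law: V ∝ ln(z/z₀). From the pair, with r = V₁/V₂ = 0.78997,
ln z₀ = (ln z₁ − r·ln z₂)/(1 − r) = (4.1836 − 0.78997×5.4337)/0.21003 = -0.5185 → z₀ = 0.5954 ft
V₃ = V₁ · ln(z₃/z₀)/ln(z₁/z₀) = 12.6 × 7.3579/4.7020 = 19.7170 m/s

19.7 m/s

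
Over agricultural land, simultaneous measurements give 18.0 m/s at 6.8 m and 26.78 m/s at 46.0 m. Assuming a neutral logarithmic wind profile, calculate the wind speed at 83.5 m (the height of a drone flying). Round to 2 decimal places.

29.52 m/s

Log law: V ∝ ln(z/z₀). From the pair, with r = V₁/V₂ = 0.67214,
ln z₀ = (ln z₁ − r·ln z₂)/(1 − r) = (1.9169 − 0.67214×3.8286)/0.32786 = -2.0023 → z₀ = 0.1350 m
V₃ = V₁ · ln(z₃/z₀)/ln(z₁/z₀) = 18.0 × 6.4272/3.9192 = 29.5182 m/s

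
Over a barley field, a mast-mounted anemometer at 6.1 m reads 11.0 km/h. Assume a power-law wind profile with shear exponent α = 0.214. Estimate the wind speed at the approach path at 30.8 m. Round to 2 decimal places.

15.56 km/h

Power-law profile: V₂ = V₁ · (z₂/z₁)^α
V₂ = 11.0 × (30.8/6.1)^0.214 = 11.0 × (5.0492)^0.214
    = 11.0 × 1.4141 = 15.5554 km/h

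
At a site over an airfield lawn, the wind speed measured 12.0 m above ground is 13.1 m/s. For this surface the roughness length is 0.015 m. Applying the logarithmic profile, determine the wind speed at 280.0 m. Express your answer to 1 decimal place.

Log law: V(z) ∝ ln(z/z₀), so V₂/V₁ = ln(z₂/z₀) / ln(z₁/z₀).
ln(280.0/0.015) = 9.8345, ln(12.0/0.015) = 6.6846
V₂ = 13.1 × 9.8345/6.6846 = 13.1 × 1.4712 = 19.2729 m/s

19.3 m/s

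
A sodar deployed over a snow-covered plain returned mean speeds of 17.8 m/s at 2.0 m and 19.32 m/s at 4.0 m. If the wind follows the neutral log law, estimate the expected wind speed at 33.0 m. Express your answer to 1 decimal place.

Log law: V ∝ ln(z/z₀). From the pair, with r = V₁/V₂ = 0.92133,
ln z₀ = (ln z₁ − r·ln z₂)/(1 − r) = (0.6931 − 0.92133×1.3863)/0.07867 = -7.4240 → z₀ = 0.0005968 m
V₃ = V₁ · ln(z₃/z₀)/ln(z₁/z₀) = 17.8 × 10.9205/8.1171 = 23.9475 m/s

23.9 m/s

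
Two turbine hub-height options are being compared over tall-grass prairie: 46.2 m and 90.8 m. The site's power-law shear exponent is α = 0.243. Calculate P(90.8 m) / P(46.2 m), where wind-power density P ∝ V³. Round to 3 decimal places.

1.637

Speed ratio: V_B/V_A = (z_B/z_A)^α = (90.8/46.2)^0.243 = (1.9654)^0.243 = 1.17844
Power-density ratio: P_B/P_A = (V_B/V_A)³ = (1.17844)³ = 1.63652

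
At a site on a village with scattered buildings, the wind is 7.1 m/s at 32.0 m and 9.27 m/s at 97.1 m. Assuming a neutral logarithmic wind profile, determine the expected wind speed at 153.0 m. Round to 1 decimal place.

10.2 m/s

Log law: V ∝ ln(z/z₀). From the pair, with r = V₁/V₂ = 0.76591,
ln z₀ = (ln z₁ − r·ln z₂)/(1 − r) = (3.4657 − 0.76591×4.5757)/0.23409 = -0.1661 → z₀ = 0.8470 m
V₃ = V₁ · ln(z₃/z₀)/ln(z₁/z₀) = 7.1 × 5.1965/3.6318 = 10.1589 m/s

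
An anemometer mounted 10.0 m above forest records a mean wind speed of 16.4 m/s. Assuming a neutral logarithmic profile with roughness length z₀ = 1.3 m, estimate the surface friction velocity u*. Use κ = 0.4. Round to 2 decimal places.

u* ≈ 3.22 m/s

Log law: V(z) = (u*/κ) · ln(z/z₀) ⇒ u* = κ · V / ln(z/z₀)
u* = 0.4 × 16.4 / ln(10.0/1.3) = 0.4 × 16.4 / 2.0402
   = 6.5600 / 2.0402 = 3.2153 m/s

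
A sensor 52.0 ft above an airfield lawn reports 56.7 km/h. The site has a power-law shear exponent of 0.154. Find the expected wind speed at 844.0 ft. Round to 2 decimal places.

Power-law profile: V₂ = V₁ · (z₂/z₁)^α
V₂ = 56.7 × (844.0/52.0)^0.154 = 56.7 × (16.2308)^0.154
    = 56.7 × 1.5360 = 87.0914 km/h

87.09 km/h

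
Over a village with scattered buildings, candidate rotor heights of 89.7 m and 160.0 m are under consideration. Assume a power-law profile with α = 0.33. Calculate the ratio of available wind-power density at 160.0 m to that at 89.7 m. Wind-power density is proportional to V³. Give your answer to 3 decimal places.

1.773

Speed ratio: V_B/V_A = (z_B/z_A)^α = (160.0/89.7)^0.33 = (1.7837)^0.33 = 1.21043
Power-density ratio: P_B/P_A = (V_B/V_A)³ = (1.21043)³ = 1.77343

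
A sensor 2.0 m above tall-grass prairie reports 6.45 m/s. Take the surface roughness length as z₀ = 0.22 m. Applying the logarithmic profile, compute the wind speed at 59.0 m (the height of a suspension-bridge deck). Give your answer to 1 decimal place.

16.3 m/s

Log law: V(z) ∝ ln(z/z₀), so V₂/V₁ = ln(z₂/z₀) / ln(z₁/z₀).
ln(59.0/0.22) = 5.5917, ln(2.0/0.22) = 2.2073
V₂ = 6.45 × 5.5917/2.2073 = 6.45 × 2.5333 = 16.3397 m/s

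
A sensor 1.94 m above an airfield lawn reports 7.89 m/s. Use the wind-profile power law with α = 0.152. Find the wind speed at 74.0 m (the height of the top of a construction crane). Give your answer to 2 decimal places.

Power-law profile: V₂ = V₁ · (z₂/z₁)^α
V₂ = 7.89 × (74.0/1.94)^0.152 = 7.89 × (38.1443)^0.152
    = 7.89 × 1.7393 = 13.7232 m/s

13.72 m/s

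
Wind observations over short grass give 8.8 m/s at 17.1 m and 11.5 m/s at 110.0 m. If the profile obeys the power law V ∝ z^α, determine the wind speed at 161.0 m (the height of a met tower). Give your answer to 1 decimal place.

12.1 m/s

First find α: α = ln(V₂/V₁)/ln(z₂/z₁) = ln(11.5/8.8)/ln(110.0/17.1) = 0.26760/1.86140 = 0.1438
Extrapolate from 110.0 m to 161.0 m: V₃ = 11.5 × (161.0/110.0)^0.1438 = 11.5 × 1.0563 = 12.1473 m/s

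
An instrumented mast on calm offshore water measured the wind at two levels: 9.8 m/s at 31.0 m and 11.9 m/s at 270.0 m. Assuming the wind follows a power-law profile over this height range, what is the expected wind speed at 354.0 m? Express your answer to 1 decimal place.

First find α: α = ln(V₂/V₁)/ln(z₂/z₁) = ln(11.9/9.8)/ln(270.0/31.0) = 0.19416/2.16443 = 0.0897
Extrapolate from 270.0 m to 354.0 m: V₃ = 11.9 × (354.0/270.0)^0.0897 = 11.9 × 1.0246 = 12.1927 m/s

12.2 m/s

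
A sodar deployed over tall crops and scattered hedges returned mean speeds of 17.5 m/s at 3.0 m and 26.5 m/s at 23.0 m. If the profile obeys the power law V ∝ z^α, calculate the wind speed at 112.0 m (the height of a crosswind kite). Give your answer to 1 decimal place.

First find α: α = ln(V₂/V₁)/ln(z₂/z₁) = ln(26.5/17.5)/ln(23.0/3.0) = 0.41494/2.03688 = 0.2037
Extrapolate from 23.0 m to 112.0 m: V₃ = 26.5 × (112.0/23.0)^0.2037 = 26.5 × 1.3806 = 36.5846 m/s

36.6 m/s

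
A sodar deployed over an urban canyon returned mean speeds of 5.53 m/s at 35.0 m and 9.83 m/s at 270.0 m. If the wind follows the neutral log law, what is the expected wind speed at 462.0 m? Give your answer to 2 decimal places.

10.96 m/s

Log law: V ∝ ln(z/z₀). From the pair, with r = V₁/V₂ = 0.56256,
ln z₀ = (ln z₁ − r·ln z₂)/(1 − r) = (3.5553 − 0.56256×5.5984)/0.43744 = 0.9279 → z₀ = 2.529 m
V₃ = V₁ · ln(z₃/z₀)/ln(z₁/z₀) = 5.53 × 5.2077/2.6275 = 10.9605 m/s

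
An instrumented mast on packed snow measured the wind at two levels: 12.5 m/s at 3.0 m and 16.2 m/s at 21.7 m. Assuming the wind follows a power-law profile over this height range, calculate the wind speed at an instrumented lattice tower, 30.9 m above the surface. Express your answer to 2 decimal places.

First find α: α = ln(V₂/V₁)/ln(z₂/z₁) = ln(16.2/12.5)/ln(21.7/3.0) = 0.25928/1.97870 = 0.1310
Extrapolate from 21.7 m to 30.9 m: V₃ = 16.2 × (30.9/21.7)^0.1310 = 16.2 × 1.0474 = 16.9679 m/s

16.97 m/s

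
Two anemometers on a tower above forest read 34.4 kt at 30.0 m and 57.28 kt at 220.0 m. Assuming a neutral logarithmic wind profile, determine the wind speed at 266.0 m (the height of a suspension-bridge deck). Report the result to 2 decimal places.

Log law: V ∝ ln(z/z₀). From the pair, with r = V₁/V₂ = 0.60056,
ln z₀ = (ln z₁ − r·ln z₂)/(1 − r) = (3.4012 − 0.60056×5.3936)/0.39944 = 0.4056 → z₀ = 1.500 m
V₃ = V₁ · ln(z₃/z₀)/ln(z₁/z₀) = 34.4 × 5.1779/2.9956 = 59.4604 kt

59.46 kt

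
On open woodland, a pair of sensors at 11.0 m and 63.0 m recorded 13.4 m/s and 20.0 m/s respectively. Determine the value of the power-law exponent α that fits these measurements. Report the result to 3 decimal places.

α ≈ 0.229

Power law: V₂/V₁ = (z₂/z₁)^α ⇒ α = ln(V₂/V₁) / ln(z₂/z₁)
α = ln(20.0/13.4) / ln(63.0/11.0) = ln(1.4925) / ln(5.7273)
  = 0.40048 / 1.74524 = 0.22947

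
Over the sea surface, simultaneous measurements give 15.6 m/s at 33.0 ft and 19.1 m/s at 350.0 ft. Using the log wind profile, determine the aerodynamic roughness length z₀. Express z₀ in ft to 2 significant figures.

z₀ ≈ 0.00089 ft

Log law: V(z) ∝ ln(z/z₀). With r = V₁/V₂ = 15.6/19.1 = 0.81675,
r · ln(z₂/z₀) = ln(z₁/z₀) ⇒ ln z₀ = (ln z₁ − r·ln z₂)/(1 − r)
ln z₀ = (3.49651 − 0.81675×5.85793) / 0.18325 = -7.0287
z₀ = exp(-7.0287) = 0.0008861 ft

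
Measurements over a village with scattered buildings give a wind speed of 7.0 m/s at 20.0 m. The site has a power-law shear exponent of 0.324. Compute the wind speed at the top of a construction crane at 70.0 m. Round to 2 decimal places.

10.50 m/s

Power-law profile: V₂ = V₁ · (z₂/z₁)^α
V₂ = 7.0 × (70.0/20.0)^0.324 = 7.0 × (3.5000)^0.324
    = 7.0 × 1.5006 = 10.5045 m/s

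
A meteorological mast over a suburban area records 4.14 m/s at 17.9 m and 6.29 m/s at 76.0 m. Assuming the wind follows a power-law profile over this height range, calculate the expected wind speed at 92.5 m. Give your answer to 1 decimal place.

First find α: α = ln(V₂/V₁)/ln(z₂/z₁) = ln(6.29/4.14)/ln(76.0/17.9) = 0.41827/1.44593 = 0.2893
Extrapolate from 76.0 m to 92.5 m: V₃ = 6.29 × (92.5/76.0)^0.2893 = 6.29 × 1.0585 = 6.6578 m/s

6.7 m/s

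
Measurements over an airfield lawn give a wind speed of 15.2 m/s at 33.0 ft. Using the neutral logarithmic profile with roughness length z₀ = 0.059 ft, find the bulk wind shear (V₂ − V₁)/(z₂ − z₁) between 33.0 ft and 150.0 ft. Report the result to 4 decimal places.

0.0311 m/s/ft

Log law: V₂ = V₁ · ln(z₂/z₀)/ln(z₁/z₀) = 15.2 × 7.8409/6.3267 = 18.8377 m/s
ΔV/Δz = (18.8377 − 15.2)/(150.0 − 33.0) = 3.6377/117.0000 = 0.03109 m/s/ft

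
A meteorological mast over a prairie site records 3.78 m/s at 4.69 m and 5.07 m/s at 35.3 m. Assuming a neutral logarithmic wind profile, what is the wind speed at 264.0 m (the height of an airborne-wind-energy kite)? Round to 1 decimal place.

6.4 m/s

Log law: V ∝ ln(z/z₀). From the pair, with r = V₁/V₂ = 0.74556,
ln z₀ = (ln z₁ − r·ln z₂)/(1 − r) = (1.5454 − 0.74556×3.5639)/0.25444 = -4.3691 → z₀ = 0.01266 m
V₃ = V₁ · ln(z₃/z₀)/ln(z₁/z₀) = 3.78 × 9.9450/5.9145 = 6.3559 m/s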